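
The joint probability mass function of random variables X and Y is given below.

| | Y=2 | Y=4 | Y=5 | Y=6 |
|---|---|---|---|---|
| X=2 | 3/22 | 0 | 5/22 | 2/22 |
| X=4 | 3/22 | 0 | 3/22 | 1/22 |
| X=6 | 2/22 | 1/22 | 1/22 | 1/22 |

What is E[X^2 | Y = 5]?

P(Y = 5) = 9/22.
Σ X^2·P over the event = 4·(5/22) + 16·(3/22) + 36·(1/22) = 52/11.
E[X^2 | Y = 5] = (52/11) / (9/22) = 104/9.

104/9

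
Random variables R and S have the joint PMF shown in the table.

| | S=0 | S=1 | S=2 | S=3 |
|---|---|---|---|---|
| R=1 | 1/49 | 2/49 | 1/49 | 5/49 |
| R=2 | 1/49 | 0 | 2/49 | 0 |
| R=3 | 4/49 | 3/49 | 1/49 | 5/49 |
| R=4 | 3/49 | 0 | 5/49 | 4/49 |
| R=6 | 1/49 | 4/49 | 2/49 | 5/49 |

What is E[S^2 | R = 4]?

P(R = 4) = 12/49.
Σ S^2·P over the event = 0·(3/49) + 4·(5/49) + 9·(4/49) = 8/7.
E[S^2 | R = 4] = (8/7) / (12/49) = 14/3.

14/3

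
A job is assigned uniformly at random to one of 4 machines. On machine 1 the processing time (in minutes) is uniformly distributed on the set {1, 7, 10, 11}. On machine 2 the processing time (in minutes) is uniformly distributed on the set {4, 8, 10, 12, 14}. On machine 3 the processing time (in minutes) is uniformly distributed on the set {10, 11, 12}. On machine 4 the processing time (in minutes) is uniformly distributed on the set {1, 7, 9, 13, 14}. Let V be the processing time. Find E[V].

733/80

E[V | machine 1] = (1+7+10+11)/4 = 29/4.
E[V | machine 2] = (4+8+10+12+14)/5 = 48/5.
E[V | machine 3] = (10+11+12)/3 = 11.
E[V | machine 4] = (1+7+9+13+14)/5 = 44/5.
E[V] = (1/4)·(29/4) + (1/4)·(48/5) + (1/4)·(11) + (1/4)·(44/5) = 733/80.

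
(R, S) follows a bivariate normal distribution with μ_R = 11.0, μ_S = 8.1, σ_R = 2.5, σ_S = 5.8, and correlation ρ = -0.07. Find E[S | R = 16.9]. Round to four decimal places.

7.1418

For a bivariate normal, E[S | R=x] = μ_S + ρ·(σ_S/σ_R)·(x − μ_R).
E[S | R=16.9] = 8.1 + (-0.07)·(5.8/2.5)·(16.9 − (11.0)) = 8.1 + (-0.1624)·(5.9) = 7.1418.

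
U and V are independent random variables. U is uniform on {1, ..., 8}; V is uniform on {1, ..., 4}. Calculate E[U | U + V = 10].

7

Outcomes with U + V = 10: (6,4), (7,3), (8,2), each with probability 1/32.
E[U | U + V = 10] = (6 + 7 + 8) / 3 = 7.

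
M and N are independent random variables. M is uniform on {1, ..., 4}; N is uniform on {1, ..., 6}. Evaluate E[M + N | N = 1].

7/2

Outcomes with N = 1: (1,1), (2,1), (3,1), (4,1), each with probability 1/24.
E[M + N | N = 1] = (2 + 3 + 4 + 5) / 4 = 7/2.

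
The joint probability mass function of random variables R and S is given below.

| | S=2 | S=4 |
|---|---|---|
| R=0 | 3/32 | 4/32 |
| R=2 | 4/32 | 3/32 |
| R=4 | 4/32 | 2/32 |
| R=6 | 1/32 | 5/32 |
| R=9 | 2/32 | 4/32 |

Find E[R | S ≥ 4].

P(S ≥ 4) = 9/16.
Σ R·P over the event = 0·(4/32) + 2·(3/32) + 4·(2/32) + 6·(5/32) + 9·(4/32) = 5/2.
E[R | S ≥ 4] = (5/2) / (9/16) = 40/9.

40/9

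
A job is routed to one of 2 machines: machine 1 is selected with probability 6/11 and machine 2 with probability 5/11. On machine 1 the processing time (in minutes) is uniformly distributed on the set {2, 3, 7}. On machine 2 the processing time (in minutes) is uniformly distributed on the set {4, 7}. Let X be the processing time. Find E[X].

E[X | machine 1] = (2+3+7)/3 = 4.
E[X | machine 2] = (4+7)/2 = 11/2.
By the law of total expectation,
E[X] = (6/11)·(4) + (5/11)·(11/2) = 103/22.

103/22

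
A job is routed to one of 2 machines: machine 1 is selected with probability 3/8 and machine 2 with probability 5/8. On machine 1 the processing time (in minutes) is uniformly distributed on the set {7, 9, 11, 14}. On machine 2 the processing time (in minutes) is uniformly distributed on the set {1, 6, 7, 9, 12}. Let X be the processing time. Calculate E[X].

263/32

E[X | machine 1] = (7+9+11+14)/4 = 41/4.
E[X | machine 2] = (1+6+7+9+12)/5 = 7.
E[X] = (3/8)·(41/4) + (5/8)·(7) = 263/32.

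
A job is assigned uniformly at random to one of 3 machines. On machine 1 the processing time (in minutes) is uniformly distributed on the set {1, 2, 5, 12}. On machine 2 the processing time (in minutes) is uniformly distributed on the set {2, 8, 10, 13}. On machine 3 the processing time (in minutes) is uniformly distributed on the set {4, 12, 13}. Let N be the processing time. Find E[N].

E[N | machine 1] = (1+2+5+12)/4 = 5.
E[N | machine 2] = (2+8+10+13)/4 = 33/4.
E[N | machine 3] = (4+12+13)/3 = 29/3.
By the law of total expectation,
E[N] = (1/3)·(5) + (1/3)·(33/4) + (1/3)·(29/3) = 275/36.

275/36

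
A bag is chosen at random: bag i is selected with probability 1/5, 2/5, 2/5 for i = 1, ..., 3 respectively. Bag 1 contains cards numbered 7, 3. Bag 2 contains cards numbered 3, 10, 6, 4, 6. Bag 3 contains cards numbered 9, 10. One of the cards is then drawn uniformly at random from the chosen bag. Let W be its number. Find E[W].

E[W | bag 1] = (7+3)/2 = 5.
E[W | bag 2] = (3+10+6+4+6)/5 = 29/5.
E[W | bag 3] = (9+10)/2 = 19/2.
E[W] = (1/5)·(5) + (2/5)·(29/5) + (2/5)·(19/2) = 178/25.

178/25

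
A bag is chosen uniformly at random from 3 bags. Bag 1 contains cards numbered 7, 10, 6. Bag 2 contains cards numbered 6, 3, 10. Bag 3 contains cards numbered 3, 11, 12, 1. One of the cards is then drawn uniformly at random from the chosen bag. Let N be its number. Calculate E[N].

83/12

E[N | bag 1] = (7+10+6)/3 = 23/3.
E[N | bag 2] = (6+3+10)/3 = 19/3.
E[N | bag 3] = (3+11+12+1)/4 = 27/4.
By the law of total expectation,
E[N] = (1/3)·(23/3) + (1/3)·(19/3) + (1/3)·(27/4) = 83/12.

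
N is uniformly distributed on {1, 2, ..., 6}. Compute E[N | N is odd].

3

Given N is odd, N is equally likely to be any of {1, 3, 5}.
E[N | N is odd] = (1 + 3 + 5) / 3 = 3.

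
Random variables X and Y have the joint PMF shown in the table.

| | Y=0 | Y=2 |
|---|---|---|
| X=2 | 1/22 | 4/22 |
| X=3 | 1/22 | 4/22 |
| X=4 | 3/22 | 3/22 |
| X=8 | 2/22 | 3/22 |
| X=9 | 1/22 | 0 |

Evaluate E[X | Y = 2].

4

P(Y = 2) = 7/11.
Summing X·P(X=x,Y=y) over the conditioning event gives 28/11.
E[X | Y = 2] = (28/11) / (7/11) = 4.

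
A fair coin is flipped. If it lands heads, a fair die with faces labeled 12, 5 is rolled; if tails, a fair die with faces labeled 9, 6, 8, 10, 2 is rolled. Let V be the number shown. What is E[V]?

31/4

E[V | heads] = (12+5)/2 = 17/2.
E[V | tails] = (9+6+8+10+2)/5 = 7.
E[V] = (1/2)·(17/2) + (1/2)·(7) = 31/4.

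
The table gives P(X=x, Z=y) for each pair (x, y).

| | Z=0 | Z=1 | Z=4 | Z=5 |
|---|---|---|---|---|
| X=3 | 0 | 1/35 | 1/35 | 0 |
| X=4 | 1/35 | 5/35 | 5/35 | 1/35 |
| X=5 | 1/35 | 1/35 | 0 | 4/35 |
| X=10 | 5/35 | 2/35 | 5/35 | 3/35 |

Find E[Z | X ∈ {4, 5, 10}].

8/3

P(X ∈ {4, 5, 10}) = 33/35.
Summing Z·P(X=x,Z=y) over the conditioning event gives 88/35.
E[Z | X ∈ {4, 5, 10}] = (88/35) / (33/35) = 8/3.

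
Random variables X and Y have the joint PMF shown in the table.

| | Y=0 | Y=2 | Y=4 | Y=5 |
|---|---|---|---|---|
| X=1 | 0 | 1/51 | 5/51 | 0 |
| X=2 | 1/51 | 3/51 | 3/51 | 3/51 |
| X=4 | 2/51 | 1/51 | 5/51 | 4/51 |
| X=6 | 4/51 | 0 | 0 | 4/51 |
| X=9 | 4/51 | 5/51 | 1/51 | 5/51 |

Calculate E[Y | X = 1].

P(X = 1) = 2/17.
Σ Y·P over the event = 2·(1/51) + 4·(5/51) = 22/51.
E[Y | X = 1] = (22/51) / (2/17) = 11/3.

11/3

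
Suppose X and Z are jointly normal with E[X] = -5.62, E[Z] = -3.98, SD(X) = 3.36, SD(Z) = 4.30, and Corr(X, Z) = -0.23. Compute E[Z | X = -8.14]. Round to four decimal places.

For a bivariate normal, E[Z | X=x] = μ_Z + ρ·(σ_Z/σ_X)·(x − μ_X).
E[Z | X=-8.14] = -3.98 + (-0.23)·(4.30/3.36)·(-8.14 − (-5.62)) = -3.98 + (-0.294345)·(-2.52) = -3.2383.

-3.2383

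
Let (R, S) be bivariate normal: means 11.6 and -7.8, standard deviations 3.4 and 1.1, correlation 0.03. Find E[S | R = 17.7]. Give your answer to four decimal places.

-7.7408

The regression of S on R has slope ρ·σ_S/σ_R and passes through (μ_R, μ_S).
E[S | R=17.7] = -7.8 + (0.03)·(1.1/3.4)·(17.7 − (11.6)) = -7.8 + (0.0097059)·(6.1) = -7.7408.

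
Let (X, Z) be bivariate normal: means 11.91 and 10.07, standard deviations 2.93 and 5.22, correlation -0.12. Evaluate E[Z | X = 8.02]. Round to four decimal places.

10.9016

E[Z | X=x] = μ_Z + ρ(σ_Z/σ_X)(x − μ_X) for jointly normal variables.
E[Z | X=8.02] = 10.07 + (-0.12)·(5.22/2.93)·(8.02 − (11.91)) = 10.07 + (-0.21379)·(-3.89) = 10.9016.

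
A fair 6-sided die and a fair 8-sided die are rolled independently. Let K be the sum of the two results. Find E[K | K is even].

P(K is even) = 1/2.
Σ over the event: 2·1/48 + 4·1/16 + 6·5/48 + 8·1/8 + 10·5/48 + 12·1/16 + 14·1/48 = 4.
E[K | K is even] = (4) / (1/2) = 8.

8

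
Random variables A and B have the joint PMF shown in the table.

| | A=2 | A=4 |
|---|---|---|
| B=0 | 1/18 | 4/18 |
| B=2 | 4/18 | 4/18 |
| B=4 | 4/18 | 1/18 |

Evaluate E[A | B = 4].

P(B = 4) = 5/18.
Σ A·P over the event = 2·(4/18) + 4·(1/18) = 2/3.
E[A | B = 4] = (2/3) / (5/18) = 12/5.

12/5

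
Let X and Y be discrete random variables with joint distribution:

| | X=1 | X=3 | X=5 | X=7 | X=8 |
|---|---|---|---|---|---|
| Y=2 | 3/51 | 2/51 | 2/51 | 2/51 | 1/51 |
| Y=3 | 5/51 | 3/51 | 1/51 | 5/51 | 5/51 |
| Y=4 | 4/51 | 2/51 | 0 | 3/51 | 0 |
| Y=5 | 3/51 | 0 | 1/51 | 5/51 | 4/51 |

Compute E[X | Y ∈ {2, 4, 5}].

147/32

P(Y ∈ {2, 4, 5}) = 32/51.
Summing X·P(X=x,Y=y) over the conditioning event gives 49/17.
E[X | Y ∈ {2, 4, 5}] = (49/17) / (32/51) = 147/32.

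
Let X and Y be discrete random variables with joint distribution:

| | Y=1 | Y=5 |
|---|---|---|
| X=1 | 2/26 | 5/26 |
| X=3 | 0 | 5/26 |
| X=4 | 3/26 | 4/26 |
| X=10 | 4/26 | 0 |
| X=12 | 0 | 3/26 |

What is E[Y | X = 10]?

1

P(X = 10) = 2/13.
Σ Y·P over the event = 1·(4/26) = 2/13.
E[Y | X = 10] = (2/13) / (2/13) = 1.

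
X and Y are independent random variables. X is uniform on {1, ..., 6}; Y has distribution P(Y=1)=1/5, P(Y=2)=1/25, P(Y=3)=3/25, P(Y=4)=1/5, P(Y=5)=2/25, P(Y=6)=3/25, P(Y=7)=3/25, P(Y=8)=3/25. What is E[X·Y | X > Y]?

551/50

P(X > Y) = 1/3.
Summing XY·P(x,y) over outcomes with X > Y gives 551/150.
E[X·Y | X > Y] = (551/150) / (1/3) = 551/50.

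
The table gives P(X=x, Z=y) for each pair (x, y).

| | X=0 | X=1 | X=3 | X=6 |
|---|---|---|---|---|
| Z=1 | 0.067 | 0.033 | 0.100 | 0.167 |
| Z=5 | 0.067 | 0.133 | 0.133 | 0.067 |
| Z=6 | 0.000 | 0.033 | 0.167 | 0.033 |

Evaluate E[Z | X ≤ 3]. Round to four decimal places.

P(X ≤ 3) = 0.733.
Σ Z·P over the event = 1·(0.067) + 5·(0.067) + 1·(0.033) + 5·(0.133) + 6·(0.033) + 1·(0.100) + 5·(0.133) + 6·(0.167) = 3.065.
E[Z | X ≤ 3] = (3.065) / (0.733) = 4.1814.

4.1814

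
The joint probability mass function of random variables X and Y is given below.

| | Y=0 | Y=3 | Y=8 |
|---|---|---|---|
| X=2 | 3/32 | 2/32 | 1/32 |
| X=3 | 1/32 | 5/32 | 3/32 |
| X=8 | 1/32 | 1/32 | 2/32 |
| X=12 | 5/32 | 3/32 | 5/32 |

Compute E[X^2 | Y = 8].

P(Y = 8) = 11/32.
Σ X^2·P over the event = 4·(1/32) + 9·(3/32) + 64·(2/32) + 144·(5/32) = 879/32.
E[X^2 | Y = 8] = (879/32) / (11/32) = 879/11.

879/11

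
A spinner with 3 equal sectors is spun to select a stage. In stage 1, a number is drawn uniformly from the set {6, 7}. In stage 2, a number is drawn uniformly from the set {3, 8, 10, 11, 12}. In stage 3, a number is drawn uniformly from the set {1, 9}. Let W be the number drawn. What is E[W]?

E[W | stage 1] = (6+7)/2 = 13/2.
E[W | stage 2] = (3+8+10+11+12)/5 = 44/5.
E[W | stage 3] = (1+9)/2 = 5.
By the law of total expectation,
E[W] = (1/3)·(13/2) + (1/3)·(44/5) + (1/3)·(5) = 203/30.

203/30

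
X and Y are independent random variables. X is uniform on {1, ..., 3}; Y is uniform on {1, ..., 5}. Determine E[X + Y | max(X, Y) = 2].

10/3

Outcomes with max(X, Y) = 2: (1,2), (2,1), (2,2), each with probability 1/15.
E[X + Y | max(X, Y) = 2] = (3 + 3 + 4) / 3 = 10/3.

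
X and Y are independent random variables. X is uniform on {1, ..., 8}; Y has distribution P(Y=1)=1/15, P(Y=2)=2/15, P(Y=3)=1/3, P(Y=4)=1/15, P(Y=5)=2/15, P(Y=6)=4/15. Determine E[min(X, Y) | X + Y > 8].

P(X + Y > 8) = 29/60.
Summing min(X,Y)·P(x,y) over outcomes with X + Y > 8 gives 119/60.
E[min(X, Y) | X + Y > 8] = (119/60) / (29/60) = 119/29.

119/29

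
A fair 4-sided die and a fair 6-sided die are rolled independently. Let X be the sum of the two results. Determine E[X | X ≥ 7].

P(X ≥ 7) = 5/12.
Σ over the event: 7·1/6 + 8·1/8 + 9·1/12 + 10·1/24 = 10/3.
E[X | X ≥ 7] = (10/3) / (5/12) = 8.

8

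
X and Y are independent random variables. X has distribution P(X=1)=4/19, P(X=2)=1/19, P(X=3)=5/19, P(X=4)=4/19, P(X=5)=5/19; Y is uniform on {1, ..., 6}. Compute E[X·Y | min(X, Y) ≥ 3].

P(min(X, Y) ≥ 3) = 28/57.
Summing XY·P(x,y) over outcomes with min(X, Y) ≥ 3 gives 168/19.
E[X·Y | min(X, Y) ≥ 3] = (168/19) / (28/57) = 18.

18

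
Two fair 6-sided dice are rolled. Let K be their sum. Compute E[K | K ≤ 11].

48/7

P(K ≤ 11) = 35/36.
E[K | K ≤ 11] = (20/3) / (35/36) = 48/7.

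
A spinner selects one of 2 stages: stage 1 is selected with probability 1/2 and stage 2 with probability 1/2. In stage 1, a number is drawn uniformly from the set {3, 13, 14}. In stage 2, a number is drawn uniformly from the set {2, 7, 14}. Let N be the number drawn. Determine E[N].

E[N | stage 1] = (3+13+14)/3 = 10.
E[N | stage 2] = (2+7+14)/3 = 23/3.
By the law of total expectation,
E[N] = (1/2)·(10) + (1/2)·(23/3) = 53/6.

53/6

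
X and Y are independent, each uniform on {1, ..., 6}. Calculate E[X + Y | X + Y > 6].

26/3

P(X + Y > 6) = 7/12.
Summing (X+Y)·P(x,y) over outcomes with X + Y > 6 gives 91/18.
E[X + Y | X + Y > 6] = (91/18) / (7/12) = 26/3.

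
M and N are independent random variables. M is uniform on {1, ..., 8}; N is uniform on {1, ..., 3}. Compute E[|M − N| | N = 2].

Outcomes with N = 2: (1,2), (2,2), (3,2), (4,2), (5,2), (6,2), (7,2), (8,2), each with probability 1/24.
E[|M − N| | N = 2] = (1 + 0 + 1 + 2 + 3 + 4 + 5 + 6) / 8 = 11/4.

11/4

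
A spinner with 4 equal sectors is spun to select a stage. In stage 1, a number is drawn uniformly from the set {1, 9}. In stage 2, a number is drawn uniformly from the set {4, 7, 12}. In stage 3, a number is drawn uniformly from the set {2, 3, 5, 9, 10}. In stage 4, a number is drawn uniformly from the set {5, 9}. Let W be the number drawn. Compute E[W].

191/30

E[W | stage 1] = (1+9)/2 = 5.
E[W | stage 2] = (4+7+12)/3 = 23/3.
E[W | stage 3] = (2+3+5+9+10)/5 = 29/5.
E[W | stage 4] = (5+9)/2 = 7.
By the law of total expectation,
E[W] = (1/4)·(5) + (1/4)·(23/3) + (1/4)·(29/5) + (1/4)·(7) = 191/30.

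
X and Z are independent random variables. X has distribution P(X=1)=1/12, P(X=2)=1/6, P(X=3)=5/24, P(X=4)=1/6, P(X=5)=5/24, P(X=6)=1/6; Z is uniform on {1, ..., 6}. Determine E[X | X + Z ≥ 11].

73/13

P(X + Z ≥ 11) = 13/144.
Summing X·P(x,y) over outcomes with X + Z ≥ 11 gives 73/144.
E[X | X + Z ≥ 11] = (73/144) / (13/144) = 73/13.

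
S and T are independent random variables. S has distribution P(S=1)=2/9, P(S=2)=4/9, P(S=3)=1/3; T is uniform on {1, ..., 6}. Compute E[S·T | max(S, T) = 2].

14/5

P(max(S, T) = 2) = 5/27.
Summing ST·P(x,y) over outcomes with max(S, T) = 2 gives 14/27.
E[S·T | max(S, T) = 2] = (14/27) / (5/27) = 14/5.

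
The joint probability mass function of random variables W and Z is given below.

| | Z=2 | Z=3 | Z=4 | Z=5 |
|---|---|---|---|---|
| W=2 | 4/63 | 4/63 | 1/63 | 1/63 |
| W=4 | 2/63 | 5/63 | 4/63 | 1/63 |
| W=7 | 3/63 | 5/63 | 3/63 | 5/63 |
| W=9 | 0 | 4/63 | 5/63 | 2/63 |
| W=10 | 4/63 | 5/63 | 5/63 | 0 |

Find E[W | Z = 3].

149/23

P(Z = 3) = 23/63.
Σ W·P over the event = 2·(4/63) + 4·(5/63) + 7·(5/63) + 9·(4/63) + 10·(5/63) = 149/63.
E[W | Z = 3] = (149/63) / (23/63) = 149/23.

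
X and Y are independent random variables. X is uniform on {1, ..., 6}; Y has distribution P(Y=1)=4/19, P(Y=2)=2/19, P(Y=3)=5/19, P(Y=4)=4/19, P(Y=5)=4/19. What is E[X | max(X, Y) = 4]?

28/9

P(max(X, Y) = 4) = 9/38.
Summing X·P(x,y) over outcomes with max(X, Y) = 4 gives 14/19.
E[X | max(X, Y) = 4] = (14/19) / (9/38) = 28/9.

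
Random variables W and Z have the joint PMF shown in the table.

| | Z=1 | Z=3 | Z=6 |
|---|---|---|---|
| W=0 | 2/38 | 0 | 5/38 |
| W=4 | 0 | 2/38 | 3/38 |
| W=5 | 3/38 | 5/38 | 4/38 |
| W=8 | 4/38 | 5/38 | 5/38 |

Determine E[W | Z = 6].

P(Z = 6) = 17/38.
Summing W·P(W=x,Z=y) over the conditioning event gives 36/19.
E[W | Z = 6] = (36/19) / (17/38) = 72/17.

72/17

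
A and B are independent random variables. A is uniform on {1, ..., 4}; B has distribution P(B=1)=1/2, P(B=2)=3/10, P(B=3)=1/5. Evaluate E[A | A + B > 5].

P(A + B > 5) = 7/40.
Summing A·P(x,y) over outcomes with A + B > 5 gives 13/20.
E[A | A + B > 5] = (13/20) / (7/40) = 26/7.

26/7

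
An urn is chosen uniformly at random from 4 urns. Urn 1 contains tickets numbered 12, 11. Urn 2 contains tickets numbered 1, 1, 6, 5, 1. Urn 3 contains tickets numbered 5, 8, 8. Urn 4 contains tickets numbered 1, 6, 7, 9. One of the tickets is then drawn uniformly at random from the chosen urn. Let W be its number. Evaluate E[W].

E[W | urn 1] = (12+11)/2 = 23/2.
E[W | urn 2] = (1+1+6+5+1)/5 = 14/5.
E[W | urn 3] = (5+8+8)/3 = 7.
E[W | urn 4] = (1+6+7+9)/4 = 23/4.
By the law of total expectation,
E[W] = (1/4)·(23/2) + (1/4)·(14/5) + (1/4)·(7) + (1/4)·(23/4) = 541/80.

541/80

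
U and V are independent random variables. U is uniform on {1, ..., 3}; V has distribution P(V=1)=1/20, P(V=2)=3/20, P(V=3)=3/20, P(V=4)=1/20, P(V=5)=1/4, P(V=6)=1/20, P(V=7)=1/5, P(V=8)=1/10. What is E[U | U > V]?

P(U > V) = 1/12.
Summing U·P(x,y) over outcomes with U > V gives 7/30.
E[U | U > V] = (7/30) / (1/12) = 14/5.

14/5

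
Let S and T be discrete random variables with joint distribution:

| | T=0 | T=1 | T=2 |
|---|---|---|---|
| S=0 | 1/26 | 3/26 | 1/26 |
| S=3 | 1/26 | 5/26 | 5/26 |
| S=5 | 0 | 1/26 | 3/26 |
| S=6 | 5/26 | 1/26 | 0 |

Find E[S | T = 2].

P(T = 2) = 9/26.
Σ S·P over the event = 0·(1/26) + 3·(5/26) + 5·(3/26) = 15/13.
E[S | T = 2] = (15/13) / (9/26) = 10/3.

10/3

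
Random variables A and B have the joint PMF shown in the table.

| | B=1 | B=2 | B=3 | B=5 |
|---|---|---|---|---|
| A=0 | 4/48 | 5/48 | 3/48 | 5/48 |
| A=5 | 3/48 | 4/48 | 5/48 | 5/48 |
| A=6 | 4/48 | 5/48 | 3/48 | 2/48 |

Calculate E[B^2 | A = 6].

101/14

P(A = 6) = 7/24.
Summing B^2·P(A=x,B=y) over the conditioning event gives 101/48.
E[B^2 | A = 6] = (101/48) / (7/24) = 101/14.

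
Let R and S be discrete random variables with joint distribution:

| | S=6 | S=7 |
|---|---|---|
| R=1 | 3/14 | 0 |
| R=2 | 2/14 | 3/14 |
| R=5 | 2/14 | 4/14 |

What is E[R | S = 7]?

P(S = 7) = 1/2.
Σ R·P over the event = 2·(3/14) + 5·(4/14) = 13/7.
E[R | S = 7] = (13/7) / (1/2) = 26/7.

26/7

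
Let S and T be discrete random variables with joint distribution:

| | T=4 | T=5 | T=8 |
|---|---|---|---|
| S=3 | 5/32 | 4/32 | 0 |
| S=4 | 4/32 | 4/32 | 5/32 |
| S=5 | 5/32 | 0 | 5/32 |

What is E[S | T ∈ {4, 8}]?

101/24

P(T ∈ {4, 8}) = 3/4.
Σ S·P over the event = 3·(5/32) + 4·(4/32) + 4·(5/32) + 5·(5/32) + 5·(5/32) = 101/32.
E[S | T ∈ {4, 8}] = (101/32) / (3/4) = 101/24.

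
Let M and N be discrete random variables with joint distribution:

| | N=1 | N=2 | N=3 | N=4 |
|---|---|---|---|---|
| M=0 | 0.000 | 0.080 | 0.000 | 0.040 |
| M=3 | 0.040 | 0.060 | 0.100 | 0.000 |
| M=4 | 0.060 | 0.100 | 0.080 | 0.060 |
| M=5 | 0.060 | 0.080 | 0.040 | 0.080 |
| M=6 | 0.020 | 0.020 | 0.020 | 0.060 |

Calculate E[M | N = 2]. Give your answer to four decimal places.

3.2353

P(N = 2) = 0.340.
Σ M·P over the event = 0·(0.080) + 3·(0.060) + 4·(0.100) + 5·(0.080) + 6·(0.020) = 1.100.
E[M | N = 2] = (1.100) / (0.340) = 3.2353.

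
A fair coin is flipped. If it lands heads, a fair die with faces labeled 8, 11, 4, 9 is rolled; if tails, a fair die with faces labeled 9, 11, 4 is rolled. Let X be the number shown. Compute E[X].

8

E[X | heads] = (8+11+4+9)/4 = 8.
E[X | tails] = (9+11+4)/3 = 8.
By the law of total expectation,
E[X] = (1/2)·(8) + (1/2)·(8) = 8.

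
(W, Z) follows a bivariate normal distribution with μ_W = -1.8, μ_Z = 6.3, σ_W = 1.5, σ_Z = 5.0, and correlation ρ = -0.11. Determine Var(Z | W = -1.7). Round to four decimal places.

24.6975

For a bivariate normal, Var(Z | W=x) = σ_Z²(1 − ρ²).
Var(Z | W=-1.7) = (5.0)²·(1 − (-0.11)²) = 25·0.9879 = 24.6975.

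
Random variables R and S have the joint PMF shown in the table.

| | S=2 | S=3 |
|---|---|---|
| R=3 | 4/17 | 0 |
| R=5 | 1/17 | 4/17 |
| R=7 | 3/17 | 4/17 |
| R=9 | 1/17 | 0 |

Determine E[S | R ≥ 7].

P(R ≥ 7) = 8/17.
Σ S·P over the event = 2·(3/17) + 3·(4/17) + 2·(1/17) = 20/17.
E[S | R ≥ 7] = (20/17) / (8/17) = 5/2.

5/2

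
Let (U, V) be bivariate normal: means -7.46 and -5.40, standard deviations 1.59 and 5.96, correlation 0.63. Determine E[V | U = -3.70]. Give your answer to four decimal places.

For a bivariate normal, E[V | U=x] = μ_V + ρ·(σ_V/σ_U)·(x − μ_U).
E[V | U=-3.70] = -5.40 + (0.63)·(5.96/1.59)·(-3.70 − (-7.46)) = -5.40 + (2.36151)·(3.76) = 3.4793.

3.4793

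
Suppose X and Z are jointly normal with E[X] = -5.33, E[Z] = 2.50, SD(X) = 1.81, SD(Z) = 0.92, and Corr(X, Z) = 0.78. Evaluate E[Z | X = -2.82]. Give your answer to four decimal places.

3.4951

E[Z | X=x] = μ_Z + ρ(σ_Z/σ_X)(x − μ_X) for jointly normal variables.
E[Z | X=-2.82] = 2.50 + (0.78)·(0.92/1.81)·(-2.82 − (-5.33)) = 2.50 + (0.39646)·(2.51) = 3.4951.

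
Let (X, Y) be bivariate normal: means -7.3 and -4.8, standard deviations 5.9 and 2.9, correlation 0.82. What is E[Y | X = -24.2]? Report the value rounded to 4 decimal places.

-11.6116

E[Y | X=x] = μ_Y + ρ(σ_Y/σ_X)(x − μ_X) for jointly normal variables.
E[Y | X=-24.2] = -4.8 + (0.82)·(2.9/5.9)·(-24.2 − (-7.3)) = -4.8 + (0.403051)·(-16.9) = -11.6116.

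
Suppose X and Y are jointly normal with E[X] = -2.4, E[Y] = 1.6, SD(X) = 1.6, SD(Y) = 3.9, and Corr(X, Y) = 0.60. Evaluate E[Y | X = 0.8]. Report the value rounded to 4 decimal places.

6.2800

The regression of Y on X has slope ρ·σ_Y/σ_X and passes through (μ_X, μ_Y).
E[Y | X=0.8] = 1.6 + (0.60)·(3.9/1.6)·(0.8 − (-2.4)) = 1.6 + (1.4625)·(3.2) = 6.2800.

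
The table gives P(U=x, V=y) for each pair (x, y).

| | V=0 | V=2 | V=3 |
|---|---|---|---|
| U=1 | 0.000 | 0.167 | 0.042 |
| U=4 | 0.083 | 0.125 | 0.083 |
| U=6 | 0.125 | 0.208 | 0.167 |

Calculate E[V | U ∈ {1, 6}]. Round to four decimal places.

1.9422

P(U ∈ {1, 6}) = 0.709.
Σ V·P over the event = 2·(0.167) + 3·(0.042) + 0·(0.125) + 2·(0.208) + 3·(0.167) = 1.377.
E[V | U ∈ {1, 6}] = (1.377) / (0.709) = 1.9422.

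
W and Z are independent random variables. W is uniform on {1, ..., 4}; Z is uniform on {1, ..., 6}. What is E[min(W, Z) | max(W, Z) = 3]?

9/5

Outcomes with max(W, Z) = 3: (1,3), (2,3), (3,1), (3,2), (3,3), each with probability 1/24.
E[min(W, Z) | max(W, Z) = 3] = (1 + 2 + 1 + 2 + 3) / 5 = 9/5.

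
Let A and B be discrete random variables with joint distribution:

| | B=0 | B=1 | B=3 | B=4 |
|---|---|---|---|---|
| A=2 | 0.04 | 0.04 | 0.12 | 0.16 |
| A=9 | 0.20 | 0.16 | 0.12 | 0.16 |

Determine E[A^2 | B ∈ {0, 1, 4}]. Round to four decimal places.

P(B ∈ {0, 1, 4}) = 0.76.
Σ A^2·P over the event = 4·(0.04) + 4·(0.04) + 4·(0.16) + 81·(0.20) + 81·(0.16) + 81·(0.16) = 43.08.
E[A^2 | B ∈ {0, 1, 4}] = (43.08) / (0.76) = 56.6842.

56.6842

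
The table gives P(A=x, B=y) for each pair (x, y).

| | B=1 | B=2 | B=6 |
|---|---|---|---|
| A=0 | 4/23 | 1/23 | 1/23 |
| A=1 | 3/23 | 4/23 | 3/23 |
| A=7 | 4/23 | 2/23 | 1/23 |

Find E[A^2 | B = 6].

P(B = 6) = 5/23.
Σ A^2·P over the event = 0·(1/23) + 1·(3/23) + 49·(1/23) = 52/23.
E[A^2 | B = 6] = (52/23) / (5/23) = 52/5.

52/5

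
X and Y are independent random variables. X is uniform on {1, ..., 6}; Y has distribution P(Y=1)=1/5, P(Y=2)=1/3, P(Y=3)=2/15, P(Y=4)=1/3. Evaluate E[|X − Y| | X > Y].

122/51

P(X > Y) = 17/30.
Summing |X−Y|·P(x,y) over outcomes with X > Y gives 61/45.
E[|X − Y| | X > Y] = (61/45) / (17/30) = 122/51.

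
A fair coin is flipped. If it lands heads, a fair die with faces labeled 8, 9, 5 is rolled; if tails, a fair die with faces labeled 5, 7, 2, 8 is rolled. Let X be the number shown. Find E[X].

E[X | heads] = (8+9+5)/3 = 22/3.
E[X | tails] = (5+7+2+8)/4 = 11/2.
E[X] = (1/2)·(22/3) + (1/2)·(11/2) = 77/12.

77/12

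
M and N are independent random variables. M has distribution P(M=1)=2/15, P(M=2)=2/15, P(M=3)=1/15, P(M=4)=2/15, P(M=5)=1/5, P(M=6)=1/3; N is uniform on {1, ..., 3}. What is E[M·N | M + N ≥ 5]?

345/34

P(M + N ≥ 5) = 34/45.
Summing MN·P(x,y) over outcomes with M + N ≥ 5 gives 23/3.
E[M·N | M + N ≥ 5] = (23/3) / (34/45) = 345/34.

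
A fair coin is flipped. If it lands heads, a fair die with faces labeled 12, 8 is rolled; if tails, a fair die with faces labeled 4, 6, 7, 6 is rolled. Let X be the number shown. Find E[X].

63/8

E[X | heads] = (12+8)/2 = 10.
E[X | tails] = (4+6+7+6)/4 = 23/4.
By the law of total expectation,
E[X] = (1/2)·(10) + (1/2)·(23/4) = 63/8.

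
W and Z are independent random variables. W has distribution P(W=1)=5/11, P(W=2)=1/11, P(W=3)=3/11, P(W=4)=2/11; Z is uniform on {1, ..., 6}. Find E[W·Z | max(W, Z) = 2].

P(max(W, Z) = 2) = 7/66.
Summing WZ·P(x,y) over outcomes with max(W, Z) = 2 gives 8/33.
E[W·Z | max(W, Z) = 2] = (8/33) / (7/66) = 16/7.

16/7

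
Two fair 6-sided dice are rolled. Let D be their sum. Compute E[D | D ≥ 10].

32/3

P(D ≥ 10) = 1/6.
Σ over the event: 10·1/12 + 11·1/18 + 12·1/36 = 16/9.
E[D | D ≥ 10] = (16/9) / (1/6) = 32/3.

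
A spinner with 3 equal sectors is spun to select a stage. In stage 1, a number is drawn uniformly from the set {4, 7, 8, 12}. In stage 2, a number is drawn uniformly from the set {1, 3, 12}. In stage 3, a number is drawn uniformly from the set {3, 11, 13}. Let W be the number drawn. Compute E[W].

E[W | stage 1] = (4+7+8+12)/4 = 31/4.
E[W | stage 2] = (1+3+12)/3 = 16/3.
E[W | stage 3] = (3+11+13)/3 = 9.
E[W] = (1/3)·(31/4) + (1/3)·(16/3) + (1/3)·(9) = 265/36.

265/36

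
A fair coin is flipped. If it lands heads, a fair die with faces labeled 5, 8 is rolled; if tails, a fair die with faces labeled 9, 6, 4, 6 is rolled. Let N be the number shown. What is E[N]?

E[N | heads] = (5+8)/2 = 13/2.
E[N | tails] = (9+6+4+6)/4 = 25/4.
E[N] = (1/2)·(13/2) + (1/2)·(25/4) = 51/8.

51/8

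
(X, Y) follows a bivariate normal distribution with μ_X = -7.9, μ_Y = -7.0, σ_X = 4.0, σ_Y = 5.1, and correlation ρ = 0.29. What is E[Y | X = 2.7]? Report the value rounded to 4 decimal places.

The regression of Y on X has slope ρ·σ_Y/σ_X and passes through (μ_X, μ_Y).
E[Y | X=2.7] = -7.0 + (0.29)·(5.1/4.0)·(2.7 − (-7.9)) = -7.0 + (0.36975)·(10.6) = -3.0807.

-3.0807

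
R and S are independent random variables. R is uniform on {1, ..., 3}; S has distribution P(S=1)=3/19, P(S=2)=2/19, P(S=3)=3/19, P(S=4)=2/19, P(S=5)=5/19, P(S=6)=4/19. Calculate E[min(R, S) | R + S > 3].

95/49

P(R + S > 3) = 49/57.
Summing min(R,S)·P(x,y) over outcomes with R + S > 3 gives 5/3.
E[min(R, S) | R + S > 3] = (5/3) / (49/57) = 95/49.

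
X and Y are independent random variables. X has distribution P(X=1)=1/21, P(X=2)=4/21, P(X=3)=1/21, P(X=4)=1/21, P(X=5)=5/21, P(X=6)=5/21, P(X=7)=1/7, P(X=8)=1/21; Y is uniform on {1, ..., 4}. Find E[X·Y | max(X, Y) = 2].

P(max(X, Y) = 2) = 3/28.
Summing XY·P(x,y) over outcomes with max(X, Y) = 2 gives 13/42.
E[X·Y | max(X, Y) = 2] = (13/42) / (3/28) = 26/9.

26/9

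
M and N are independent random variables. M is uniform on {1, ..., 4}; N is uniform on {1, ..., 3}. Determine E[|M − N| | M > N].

Outcomes with M > N: (2,1), (3,1), (3,2), (4,1), (4,2), (4,3), each with probability 1/12.
E[|M − N| | M > N] = (1 + 2 + 1 + 3 + 2 + 1) / 6 = 5/3.

5/3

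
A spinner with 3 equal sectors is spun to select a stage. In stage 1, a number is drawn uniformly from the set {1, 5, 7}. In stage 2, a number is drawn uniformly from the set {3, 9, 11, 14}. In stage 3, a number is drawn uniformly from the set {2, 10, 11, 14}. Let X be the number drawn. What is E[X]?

E[X | stage 1] = (1+5+7)/3 = 13/3.
E[X | stage 2] = (3+9+11+14)/4 = 37/4.
E[X | stage 3] = (2+10+11+14)/4 = 37/4.
By the law of total expectation,
E[X] = (1/3)·(13/3) + (1/3)·(37/4) + (1/3)·(37/4) = 137/18.

137/18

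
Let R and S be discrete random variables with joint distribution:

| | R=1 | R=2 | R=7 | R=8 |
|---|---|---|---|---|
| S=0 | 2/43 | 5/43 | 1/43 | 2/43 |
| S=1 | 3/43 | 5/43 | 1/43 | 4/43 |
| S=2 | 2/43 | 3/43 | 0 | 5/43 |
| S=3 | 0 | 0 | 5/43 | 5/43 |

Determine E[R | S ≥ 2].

123/20

P(S ≥ 2) = 20/43.
Summing R·P(R=x,S=y) over the conditioning event gives 123/43.
E[R | S ≥ 2] = (123/43) / (20/43) = 123/20.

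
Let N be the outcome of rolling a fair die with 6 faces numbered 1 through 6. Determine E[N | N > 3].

5

Given N > 3, N is equally likely to be any of {4, 5, 6}.
E[N | N > 3] = (4 + 5 + 6) / 3 = 5.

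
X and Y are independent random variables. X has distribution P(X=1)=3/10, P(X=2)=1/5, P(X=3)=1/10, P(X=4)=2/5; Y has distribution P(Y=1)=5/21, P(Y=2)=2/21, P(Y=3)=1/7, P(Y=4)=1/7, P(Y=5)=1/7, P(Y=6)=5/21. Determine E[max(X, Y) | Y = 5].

P(Y = 5) = 1/7.
Summing max(X,Y)·P(x,y) over outcomes with Y = 5 gives 5/7.
E[max(X, Y) | Y = 5] = (5/7) / (1/7) = 5.

5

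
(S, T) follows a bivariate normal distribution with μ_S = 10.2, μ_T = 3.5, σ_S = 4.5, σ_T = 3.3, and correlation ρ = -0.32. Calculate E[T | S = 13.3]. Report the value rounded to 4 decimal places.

E[T | S=x] = μ_T + ρ(σ_T/σ_S)(x − μ_S) for jointly normal variables.
E[T | S=13.3] = 3.5 + (-0.32)·(3.3/4.5)·(13.3 − (10.2)) = 3.5 + (-0.23467)·(3.1) = 2.7725.

2.7725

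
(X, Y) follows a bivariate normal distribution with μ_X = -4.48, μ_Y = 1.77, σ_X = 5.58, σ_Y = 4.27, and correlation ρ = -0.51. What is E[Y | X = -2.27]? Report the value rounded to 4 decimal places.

0.9075

The regression of Y on X has slope ρ·σ_Y/σ_X and passes through (μ_X, μ_Y).
E[Y | X=-2.27] = 1.77 + (-0.51)·(4.27/5.58)·(-2.27 − (-4.48)) = 1.77 + (-0.39027)·(2.21) = 0.9075.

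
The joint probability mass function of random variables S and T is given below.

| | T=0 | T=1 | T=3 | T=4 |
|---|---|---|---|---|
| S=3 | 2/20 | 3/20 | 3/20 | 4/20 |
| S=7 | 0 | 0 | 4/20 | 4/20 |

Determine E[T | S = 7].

7/2

P(S = 7) = 2/5.
Summing T·P(S=x,T=y) over the conditioning event gives 7/5.
E[T | S = 7] = (7/5) / (2/5) = 7/2.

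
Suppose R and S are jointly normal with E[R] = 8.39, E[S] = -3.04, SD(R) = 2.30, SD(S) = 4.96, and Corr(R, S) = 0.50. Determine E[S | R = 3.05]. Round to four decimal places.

For a bivariate normal, E[S | R=x] = μ_S + ρ·(σ_S/σ_R)·(x − μ_R).
E[S | R=3.05] = -3.04 + (0.50)·(4.96/2.30)·(3.05 − (8.39)) = -3.04 + (1.07826)·(-5.34) = -8.7979.

-8.7979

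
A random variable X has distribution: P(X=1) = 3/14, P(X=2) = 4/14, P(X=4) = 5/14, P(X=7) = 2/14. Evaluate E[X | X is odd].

17/5

P(X is odd) = 5/14.
Σ over the event: 1·3/14 + 7·1/7 = 17/14.
E[X | X is odd] = (17/14) / (5/14) = 17/5.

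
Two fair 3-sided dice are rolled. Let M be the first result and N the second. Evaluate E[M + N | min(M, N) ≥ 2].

5

P(min(M, N) ≥ 2) = 4/9.
Summing (M+N)·P(x,y) over outcomes with min(M, N) ≥ 2 gives 20/9.
E[M + N | min(M, N) ≥ 2] = (20/9) / (4/9) = 5.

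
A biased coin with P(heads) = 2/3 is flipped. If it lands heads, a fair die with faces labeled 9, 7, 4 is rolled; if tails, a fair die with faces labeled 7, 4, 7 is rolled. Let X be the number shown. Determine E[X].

58/9

E[X | heads] = (9+7+4)/3 = 20/3.
E[X | tails] = (7+4+7)/3 = 6.
E[X] = (2/3)·(20/3) + (1/3)·(6) = 58/9.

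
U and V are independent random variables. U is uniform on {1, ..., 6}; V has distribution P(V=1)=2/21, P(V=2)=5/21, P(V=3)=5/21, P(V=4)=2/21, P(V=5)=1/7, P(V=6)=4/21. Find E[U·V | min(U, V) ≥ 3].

279/14

P(min(U, V) ≥ 3) = 4/9.
Summing UV·P(x,y) over outcomes with min(U, V) ≥ 3 gives 62/7.
E[U·V | min(U, V) ≥ 3] = (62/7) / (4/9) = 279/14.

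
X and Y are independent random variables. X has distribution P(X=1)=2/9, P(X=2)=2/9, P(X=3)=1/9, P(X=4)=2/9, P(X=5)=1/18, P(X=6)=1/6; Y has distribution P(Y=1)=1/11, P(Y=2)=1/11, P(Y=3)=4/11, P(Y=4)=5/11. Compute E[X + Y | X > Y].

P(X > Y) = 38/99.
Summing (X+Y)·P(x,y) over outcomes with X > Y gives 193/66.
E[X + Y | X > Y] = (193/66) / (38/99) = 579/76.

579/76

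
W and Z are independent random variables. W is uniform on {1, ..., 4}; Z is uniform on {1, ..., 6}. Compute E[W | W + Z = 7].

P(W + Z = 7) = 1/6.
Summing W·P(x,y) over outcomes with W + Z = 7 gives 5/12.
E[W | W + Z = 7] = (5/12) / (1/6) = 5/2.

5/2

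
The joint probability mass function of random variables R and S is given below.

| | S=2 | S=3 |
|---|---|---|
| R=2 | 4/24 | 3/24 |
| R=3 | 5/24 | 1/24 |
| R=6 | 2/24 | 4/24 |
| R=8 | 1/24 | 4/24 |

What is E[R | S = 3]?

65/12

P(S = 3) = 1/2.
Σ R·P over the event = 2·(3/24) + 3·(1/24) + 6·(4/24) + 8·(4/24) = 65/24.
E[R | S = 3] = (65/24) / (1/2) = 65/12.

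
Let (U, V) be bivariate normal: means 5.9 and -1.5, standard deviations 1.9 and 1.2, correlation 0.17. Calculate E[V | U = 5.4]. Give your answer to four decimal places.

The regression of V on U has slope ρ·σ_V/σ_U and passes through (μ_U, μ_V).
E[V | U=5.4] = -1.5 + (0.17)·(1.2/1.9)·(5.4 − (5.9)) = -1.5 + (0.10737)·(-0.5) = -1.5537.

-1.5537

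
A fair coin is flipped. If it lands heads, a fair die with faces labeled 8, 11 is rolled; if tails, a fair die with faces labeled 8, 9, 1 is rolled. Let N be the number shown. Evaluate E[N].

E[N | heads] = (8+11)/2 = 19/2.
E[N | tails] = (8+9+1)/3 = 6.
By the law of total expectation,
E[N] = (1/2)·(19/2) + (1/2)·(6) = 31/4.

31/4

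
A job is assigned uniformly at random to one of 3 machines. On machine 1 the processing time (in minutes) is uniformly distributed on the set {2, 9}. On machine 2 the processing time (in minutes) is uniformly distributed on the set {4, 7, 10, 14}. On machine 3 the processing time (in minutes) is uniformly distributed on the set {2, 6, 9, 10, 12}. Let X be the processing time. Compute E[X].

147/20

E[X | machine 1] = (2+9)/2 = 11/2.
E[X | machine 2] = (4+7+10+14)/4 = 35/4.
E[X | machine 3] = (2+6+9+10+12)/5 = 39/5.
By the law of total expectation,
E[X] = (1/3)·(11/2) + (1/3)·(35/4) + (1/3)·(39/5) = 147/20.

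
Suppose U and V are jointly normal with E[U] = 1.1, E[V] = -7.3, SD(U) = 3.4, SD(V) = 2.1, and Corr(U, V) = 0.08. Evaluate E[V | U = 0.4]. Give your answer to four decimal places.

For a bivariate normal, E[V | U=x] = μ_V + ρ·(σ_V/σ_U)·(x − μ_U).
E[V | U=0.4] = -7.3 + (0.08)·(2.1/3.4)·(0.4 − (1.1)) = -7.3 + (0.049412)·(-0.7) = -7.3346.

-7.3346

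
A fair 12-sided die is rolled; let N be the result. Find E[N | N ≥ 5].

17/2

Given N ≥ 5, N is equally likely to be any of {5, 6, 7, 8, 9, 10, 11, 12}.
E[N | N ≥ 5] = (5 + 6 + 7 + 8 + 9 + 10 + 11 + 12) / 8 = 17/2.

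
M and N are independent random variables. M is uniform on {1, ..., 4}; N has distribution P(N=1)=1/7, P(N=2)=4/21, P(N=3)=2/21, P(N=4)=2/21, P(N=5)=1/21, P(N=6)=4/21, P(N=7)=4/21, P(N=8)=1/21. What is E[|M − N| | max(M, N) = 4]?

P(max(M, N) = 4) = 17/84.
Summing |M−N|·P(x,y) over outcomes with max(M, N) = 4 gives 31/84.
E[|M − N| | max(M, N) = 4] = (31/84) / (17/84) = 31/17.

31/17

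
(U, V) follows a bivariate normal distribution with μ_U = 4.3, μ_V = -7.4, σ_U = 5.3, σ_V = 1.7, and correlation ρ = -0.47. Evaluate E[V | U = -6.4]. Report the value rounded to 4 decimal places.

-5.7869

For a bivariate normal, E[V | U=x] = μ_V + ρ·(σ_V/σ_U)·(x − μ_U).
E[V | U=-6.4] = -7.4 + (-0.47)·(1.7/5.3)·(-6.4 − (4.3)) = -7.4 + (-0.150755)·(-10.7) = -5.7869.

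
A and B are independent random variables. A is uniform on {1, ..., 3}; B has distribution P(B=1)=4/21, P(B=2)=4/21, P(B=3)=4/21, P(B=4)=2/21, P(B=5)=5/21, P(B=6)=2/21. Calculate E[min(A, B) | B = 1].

1

P(B = 1) = 4/21.
Summing min(A,B)·P(x,y) over outcomes with B = 1 gives 4/21.
E[min(A, B) | B = 1] = (4/21) / (4/21) = 1.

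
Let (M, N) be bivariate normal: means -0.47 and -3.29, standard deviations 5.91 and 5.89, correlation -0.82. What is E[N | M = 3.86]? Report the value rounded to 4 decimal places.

For a bivariate normal, E[N | M=x] = μ_N + ρ·(σ_N/σ_M)·(x − μ_M).
E[N | M=3.86] = -3.29 + (-0.82)·(5.89/5.91)·(3.86 − (-0.47)) = -3.29 + (-0.81723)·(4.33) = -6.8286.

-6.8286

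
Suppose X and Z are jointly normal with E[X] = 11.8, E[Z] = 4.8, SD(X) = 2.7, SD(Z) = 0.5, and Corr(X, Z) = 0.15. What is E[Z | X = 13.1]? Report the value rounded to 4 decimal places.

E[Z | X=x] = μ_Z + ρ(σ_Z/σ_X)(x − μ_X) for jointly normal variables.
E[Z | X=13.1] = 4.8 + (0.15)·(0.5/2.7)·(13.1 − (11.8)) = 4.8 + (0.027778)·(1.3) = 4.8361.

4.8361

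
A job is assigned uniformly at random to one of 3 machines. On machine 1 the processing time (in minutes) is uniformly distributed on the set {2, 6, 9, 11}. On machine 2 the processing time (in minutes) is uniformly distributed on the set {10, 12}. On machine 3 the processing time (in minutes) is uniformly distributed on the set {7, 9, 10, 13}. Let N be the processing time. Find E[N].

E[N | machine 1] = (2+6+9+11)/4 = 7.
E[N | machine 2] = (10+12)/2 = 11.
E[N | machine 3] = (7+9+10+13)/4 = 39/4.
E[N] = (1/3)·(7) + (1/3)·(11) + (1/3)·(39/4) = 37/4.

37/4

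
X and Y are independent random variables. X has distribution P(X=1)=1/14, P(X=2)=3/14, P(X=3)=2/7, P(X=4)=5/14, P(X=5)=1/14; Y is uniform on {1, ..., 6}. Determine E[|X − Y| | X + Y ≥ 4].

P(X + Y ≥ 4) = 79/84.
Summing |X−Y|·P(x,y) over outcomes with X + Y ≥ 4 gives 34/21.
E[|X − Y| | X + Y ≥ 4] = (34/21) / (79/84) = 136/79.

136/79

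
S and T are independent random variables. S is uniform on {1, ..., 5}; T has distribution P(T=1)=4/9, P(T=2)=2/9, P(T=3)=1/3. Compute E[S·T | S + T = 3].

P(S + T = 3) = 2/15.
Summing ST·P(x,y) over outcomes with S + T = 3 gives 4/15.
E[S·T | S + T = 3] = (4/15) / (2/15) = 2.

2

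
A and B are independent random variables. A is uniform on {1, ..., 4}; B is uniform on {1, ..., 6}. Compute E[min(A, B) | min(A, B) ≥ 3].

Outcomes with min(A, B) ≥ 3: (3,3), (3,4), (3,5), (3,6), (4,3), (4,4), (4,5), (4,6), each with probability 1/24.
E[min(A, B) | min(A, B) ≥ 3] = (3 + 3 + 3 + 3 + 3 + 4 + 4 + 4) / 8 = 27/8.

27/8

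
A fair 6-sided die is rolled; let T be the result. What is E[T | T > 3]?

Given T > 3, T is equally likely to be any of {4, 5, 6}.
E[T | T > 3] = (4 + 5 + 6) / 3 = 5.

5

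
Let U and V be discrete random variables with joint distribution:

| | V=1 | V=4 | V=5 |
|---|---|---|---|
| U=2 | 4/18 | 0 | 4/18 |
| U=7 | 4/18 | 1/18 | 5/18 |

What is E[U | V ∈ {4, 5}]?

5

P(V ∈ {4, 5}) = 5/9.
Σ U·P over the event = 2·(4/18) + 7·(1/18) + 7·(5/18) = 25/9.
E[U | V ∈ {4, 5}] = (25/9) / (5/9) = 5.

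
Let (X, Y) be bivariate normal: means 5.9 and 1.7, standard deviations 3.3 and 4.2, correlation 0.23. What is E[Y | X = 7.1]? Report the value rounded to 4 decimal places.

2.0513

For a bivariate normal, E[Y | X=x] = μ_Y + ρ·(σ_Y/σ_X)·(x − μ_X).
E[Y | X=7.1] = 1.7 + (0.23)·(4.2/3.3)·(7.1 − (5.9)) = 1.7 + (0.29273)·(1.2) = 2.0513.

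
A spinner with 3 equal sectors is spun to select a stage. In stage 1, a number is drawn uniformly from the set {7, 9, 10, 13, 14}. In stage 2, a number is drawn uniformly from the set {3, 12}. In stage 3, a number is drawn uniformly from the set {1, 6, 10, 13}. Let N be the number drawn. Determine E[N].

E[N | stage 1] = (7+9+10+13+14)/5 = 53/5.
E[N | stage 2] = (3+12)/2 = 15/2.
E[N | stage 3] = (1+6+10+13)/4 = 15/2.
By the law of total expectation,
E[N] = (1/3)·(53/5) + (1/3)·(15/2) + (1/3)·(15/2) = 128/15.

128/15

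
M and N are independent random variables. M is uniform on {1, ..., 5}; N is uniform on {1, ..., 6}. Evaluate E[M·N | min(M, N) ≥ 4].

Outcomes with min(M, N) ≥ 4: (4,4), (4,5), (4,6), (5,4), (5,5), (5,6), each with probability 1/30.
E[M·N | min(M, N) ≥ 4] = (16 + 20 + 24 + 20 + 25 + 30) / 6 = 45/2.

45/2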